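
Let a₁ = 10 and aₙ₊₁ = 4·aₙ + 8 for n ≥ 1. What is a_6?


Computing step by step:
a_1 = 10
a_2 = 48
a_3 = 200
a_4 = 808
a_5 = 3240
a_6 = 12968


a_6 = 12968


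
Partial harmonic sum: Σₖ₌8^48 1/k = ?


Σₖ₌8^48 1/k = 1/8 + 1/9 + 1/10 + ... + 1/48
= 826090171723375329593/442720643463713815200
≈ 1.8659

Sum = 826090171723375329593/442720643463713815200 ≈ 1.8659


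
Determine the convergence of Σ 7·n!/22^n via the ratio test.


aₙ = 7·n!/22^n
a_{n+1}/aₙ = (n+1)!/22^(n+1) × 22^n/n!  (constant 7 cancels)
= (n+1)/22
L = lim(n→∞) (n+1)/22 = ∞
L > 1 → series DIVERGES

Diverges (ratio test: L = ∞ > 1)


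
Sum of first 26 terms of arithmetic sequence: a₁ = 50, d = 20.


aₙ = 50 + (26-1)×20 = 550
Sₙ = n(a₁+aₙ)/2 = 26×(50+550)/2
= 26×600/2 = 7800

S_26 = 7800


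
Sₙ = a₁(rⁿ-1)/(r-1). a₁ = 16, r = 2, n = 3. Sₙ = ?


Sₙ = 16×(2^3 - 1)/(2 - 1)
= 16×(8 - 1)/1
= 16×7/1
= 112

S_3 = 112


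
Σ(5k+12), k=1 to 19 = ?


Σ(5k+12) = 5·Σk + 12·n
= 5·190 + 12·19
= 950 + 228 = 1178

Σ = 1178


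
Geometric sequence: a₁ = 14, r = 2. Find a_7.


aₙ = a₁·r^(n-1)
= 14×2^6
= 14×64
= 896

a_7 = 896


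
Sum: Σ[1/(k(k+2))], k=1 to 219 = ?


1/(k(k+2)) = (1/2)·(1/k - 1/(k+2)) (partial fractions)
Telescoping: Σ = (1/2)·(1 + 1/2 - 1/220 - 1/221) = 72489/97240

Sum = 72489/97240


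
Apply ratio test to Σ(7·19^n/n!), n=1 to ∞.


aₙ = 7·19^n/n!
a_{n+1}/aₙ = 19^(n+1)/(n+1)! × n!/19^n  (constant 7 cancels)
= 19/(n+1)
L = lim(n→∞) 19/(n+1) = 0
L < 1 → series CONVERGES

Converges (ratio test: L = 0 < 1)


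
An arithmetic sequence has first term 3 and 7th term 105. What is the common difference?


d = (aₙ - a₁)/(n-1)
= (105 - 3)/(7-1)
= 102/6 = 17

d = 17


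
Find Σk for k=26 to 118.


Σₖ₌26^118 k = Σₖ₌₁^118 k − Σₖ₌₁^25 k
= 118·119/2 − 25·26/2
= 7021 − 325 = 6696

Σk = 6696


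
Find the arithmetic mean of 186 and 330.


AM = (186 + 330)/2 = 516/2 = 258

AM = 258


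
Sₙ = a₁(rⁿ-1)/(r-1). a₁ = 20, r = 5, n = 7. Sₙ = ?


Sₙ = 20×(5^7 - 1)/(5 - 1)
= 20×(78125 - 1)/4
= 20×78124/4
= 390620

S_7 = 390620


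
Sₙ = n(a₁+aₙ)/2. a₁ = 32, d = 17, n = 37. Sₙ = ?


aₙ = 32 + (37-1)×17 = 644
Sₙ = n(a₁+aₙ)/2 = 37×(32+644)/2
= 37×676/2 = 12506

S_37 = 12506


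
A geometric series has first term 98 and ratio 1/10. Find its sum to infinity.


S∞ = a₁/(1-r) = 98/(1 - 1/10)
= 98/(9/10)
= 980/9

S∞ = 980/9


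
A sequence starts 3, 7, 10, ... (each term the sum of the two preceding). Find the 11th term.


Computing iteratively: 3, 7, 10, 17, 27, 44, 71, 115, 186, 301, 487
a_11 = 487

a_11 = 487


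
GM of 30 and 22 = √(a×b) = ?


GM = √(30×22) = √660 = 25.6905

GM = 25.6905


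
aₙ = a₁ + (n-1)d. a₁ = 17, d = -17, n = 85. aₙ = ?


aₙ = a₁ + (n-1)d
= 17 + (85-1)×-17
= 17 - 1428
= -1411

a_85 = -1411


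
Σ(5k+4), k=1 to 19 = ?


Σ(5k+4) = 5·Σk + 4·n
= 5·190 + 4·19
= 950 + 76 = 1026

Σ = 1026


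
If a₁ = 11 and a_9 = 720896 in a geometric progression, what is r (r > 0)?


r^(n-1) = aₙ/a₁
r^8 = 720896/11 = 65536
r = 65536^(1/8)
= ±4; taking r > 0 gives r = 4

r = 4


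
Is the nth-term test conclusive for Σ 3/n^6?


lim(n→∞) 3/n^6 = 0
lim aₙ = 0 → nth-term test is INCONCLUSIVE
(Need other tests; this is actually a convergent p-series with p=6 > 1)

Inconclusive (lim aₙ = 0; need another test)


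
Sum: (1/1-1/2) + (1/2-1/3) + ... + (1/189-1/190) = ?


Telescoping: adjacent terms cancel.
= 1/1 - 1/190
= 1 - 1/190 = 189/190

Sum = 189/190


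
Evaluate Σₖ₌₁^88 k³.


n(n+1)/2 = 88×89/2 = 3916
Σk³ = 3916² = 15335056

Σk³ = 15335056


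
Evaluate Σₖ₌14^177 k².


Σₖ₌14^177 k² = Σₖ₌₁^177 k² − Σₖ₌₁^13 k²
= 177·178·355/6 − 13·14·27/6
= 1864105 − 819 = 1863286

Σk² = 1863286


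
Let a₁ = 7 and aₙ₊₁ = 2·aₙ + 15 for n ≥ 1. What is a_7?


Computing step by step:
a_1 = 7
a_2 = 29
a_3 = 73
a_4 = 161
a_5 = 337
a_6 = 689
a_7 = 1393


a_7 = 1393


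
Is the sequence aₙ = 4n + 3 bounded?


aₙ = 4n + 3 → as n→∞, aₙ→∞
No finite upper bound exists
The sequence is UNBOUNDED

Unbounded (aₙ → ∞ as n → ∞)


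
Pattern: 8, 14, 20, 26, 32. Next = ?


Pattern: arithmetic (d=6)
Terms: 8, 14, 20, 26, 32
Next term = 38

Next term = 38


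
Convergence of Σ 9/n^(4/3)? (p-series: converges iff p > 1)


p-series test: Σ c/n^p converges if p > 1, diverges if p ≤ 1 (constant c > 0 doesn't affect convergence).
p = 4/3
4/3 > 1 → CONVERGES

Converges (p = 4/3 > 1)


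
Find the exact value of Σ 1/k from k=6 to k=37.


Σₖ₌6^37 1/k = 1/6 + 1/7 + 1/8 + ... + 1/37
= 931735791926593/485721041551200
≈ 1.9183

Sum = 931735791926593/485721041551200 ≈ 1.9183


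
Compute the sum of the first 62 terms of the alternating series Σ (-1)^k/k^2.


S = -1 + 1/4 - 1/9 + 1/16 - 1/25 + 1/36 - 1/49 + 1/64 ± ...
= -0.8223
(Full series converges to -π²/12 ≈ -0.8225)

S_62 = -0.8223


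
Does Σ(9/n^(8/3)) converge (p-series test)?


p-series test: Σ c/n^p converges if p > 1, diverges if p ≤ 1 (constant c > 0 doesn't affect convergence).
p = 8/3
8/3 > 1 → CONVERGES

Converges (p = 8/3 > 1)


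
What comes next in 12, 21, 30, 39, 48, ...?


Pattern: arithmetic (d=9)
Terms: 12, 21, 30, 39, 48
Next term = 57

Next term = 57


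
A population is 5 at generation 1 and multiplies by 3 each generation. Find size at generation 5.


aₙ = a₁·r^(n-1)
= 5×3^4
= 5×81
= 405

a_5 = 405


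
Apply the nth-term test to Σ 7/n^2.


lim(n→∞) 7/n^2 = 0
lim aₙ = 0 → nth-term test is INCONCLUSIVE
(Need other tests; this is actually a convergent p-series with p=2 > 1)

Inconclusive (lim aₙ = 0; need another test)


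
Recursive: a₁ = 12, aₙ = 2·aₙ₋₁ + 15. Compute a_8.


Computing step by step:
a_1 = 12
a_2 = 39
a_3 = 93
a_4 = 201
a_5 = 417
a_6 = 849
a_7 = 1713
a_8 = 3441


a_8 = 3441


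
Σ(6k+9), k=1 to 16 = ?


Σ(6k+9) = 6·Σk + 9·n
= 6·136 + 9·16
= 816 + 144 = 960

Σ = 960


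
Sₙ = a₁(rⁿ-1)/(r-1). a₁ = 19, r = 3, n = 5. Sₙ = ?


Sₙ = 19×(3^5 - 1)/(3 - 1)
= 19×(243 - 1)/2
= 19×242/2
= 2299

S_5 = 2299


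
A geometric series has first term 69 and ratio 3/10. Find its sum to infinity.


S∞ = a₁/(1-r) = 69/(1 - 3/10)
= 69/(7/10)
= 690/7

S∞ = 690/7


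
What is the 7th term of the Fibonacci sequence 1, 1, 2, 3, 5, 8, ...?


Fibonacci sequence: 1, 1, 2, 3, 5, 8, 13
F(7) = 13

F(7) = 13


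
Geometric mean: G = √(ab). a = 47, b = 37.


GM = √(47×37) = √1739 = 41.7013

GM = 41.7013


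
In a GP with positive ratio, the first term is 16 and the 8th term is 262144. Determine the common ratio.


r^(n-1) = aₙ/a₁
r^7 = 262144/16 = 16384
r = 16384^(1/7)
= 4

r = 4


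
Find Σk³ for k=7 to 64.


Σₖ₌7^64 k³ = [64·65/2]² − [6·7/2]²
= 4326400 − 441 = 4325959

Σk³ = 4325959


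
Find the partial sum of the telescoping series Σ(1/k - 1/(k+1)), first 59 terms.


Telescoping: adjacent terms cancel.
= 1/1 - 1/60
= 1 - 1/60 = 59/60

Sum = 59/60


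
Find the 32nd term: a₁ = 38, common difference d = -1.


aₙ = a₁ + (n-1)d
= 38 + (32-1)×-1
= 38 - 31
= 7

a_32 = 7


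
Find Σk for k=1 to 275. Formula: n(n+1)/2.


n(n+1)/2 = 275×276/2 = 75900/2 = 37950

Σk = 37950


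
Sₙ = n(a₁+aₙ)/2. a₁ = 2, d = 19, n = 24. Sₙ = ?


aₙ = 2 + (24-1)×19 = 439
Sₙ = n(a₁+aₙ)/2 = 24×(2+439)/2
= 24×441/2 = 5292

S_24 = 5292


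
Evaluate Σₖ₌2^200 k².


Σₖ₌2^200 k² = Σₖ₌₁^200 k² − Σₖ₌₁^1 k²
= 200·201·401/6 − 1·2·3/6
= 2686700 − 1 = 2686699

Σk² = 2686699


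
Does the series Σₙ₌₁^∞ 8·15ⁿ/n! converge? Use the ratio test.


aₙ = 8·15^n/n!
a_{n+1}/aₙ = 15^(n+1)/(n+1)! × n!/15^n  (constant 8 cancels)
= 15/(n+1)
L = lim(n→∞) 15/(n+1) = 0
L < 1 → series CONVERGES

Converges (ratio test: L = 0 < 1)


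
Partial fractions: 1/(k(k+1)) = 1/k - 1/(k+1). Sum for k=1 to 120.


1/(k(k+1)) = 1/k - 1/(k+1) (partial fractions)
Telescoping: Σ = 1 - 1/121 = 120/121

Sum = 120/121


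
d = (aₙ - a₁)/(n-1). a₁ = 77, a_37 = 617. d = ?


d = (aₙ - a₁)/(n-1)
= (617 - 77)/(37-1)
= 540/36 = 15

d = 15


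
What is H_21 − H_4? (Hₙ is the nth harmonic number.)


Σₖ₌5^21 1/k = 1/5 + 1/6 + 1/7 + ... + 1/21
= 24241859/15519504
≈ 1.562

Sum = 24241859/15519504 ≈ 1.562


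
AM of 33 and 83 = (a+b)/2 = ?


AM = (33 + 83)/2 = 116/2 = 58

AM = 58


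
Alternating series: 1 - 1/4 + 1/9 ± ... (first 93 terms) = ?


S = 1 - 1/4 + 1/9 - 1/16 + 1/25 - 1/36 + 1/49 - 1/64 ± ...
= 0.8225
(Full series converges to +π²/12 ≈ +0.8225)

S_93 = 0.8225


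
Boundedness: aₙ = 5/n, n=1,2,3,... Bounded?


a₁ = 5, a₂ = 5/2, a₃ = 5/3, ...
0 < aₙ ≤ 5 for all n ≥ 1
Lower bound: 0, Upper bound: 5
The sequence IS bounded

Bounded (0 < aₙ ≤ 5)


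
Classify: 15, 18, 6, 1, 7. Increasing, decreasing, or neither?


Differences: 3, -12, -5, 6
Difference at position 1 is +3 (> 0) but position 2 is -12 (< 0) — sequence both rises and falls
→ NOT monotonic

Not monotonic


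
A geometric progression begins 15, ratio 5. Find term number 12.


aₙ = a₁·r^(n-1)
= 15×5^11
= 15×48828125
= 732421875

a_12 = 732421875


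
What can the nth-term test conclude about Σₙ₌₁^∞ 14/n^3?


lim(n→∞) 14/n^3 = 0
lim aₙ = 0 → nth-term test is INCONCLUSIVE
(Need other tests; this is actually a convergent p-series with p=3 > 1)

Inconclusive (lim aₙ = 0; need another test)


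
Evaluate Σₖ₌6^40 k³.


Σₖ₌6^40 k³ = [40·41/2]² − [5·6/2]²
= 672400 − 225 = 672175

Σk³ = 672175


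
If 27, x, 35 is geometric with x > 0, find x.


GM = √(27×35) = √945 = 30.7409

GM = 30.7409


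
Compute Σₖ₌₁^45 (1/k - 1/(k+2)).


Telescoping with gap 2: two head and two tail terms survive.
= (1 + 1/2) - (1/46 + 1/47)
= 3/2 - 1/46 - 1/47 = 1575/1081

Sum = 1575/1081


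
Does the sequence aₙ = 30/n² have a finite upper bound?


a₁ = 30, a₂ = 30/4, a₃ = 30/9, ...
0 < aₙ ≤ 30 for all n ≥ 1
The sequence IS bounded

Bounded (0 < aₙ ≤ 30)


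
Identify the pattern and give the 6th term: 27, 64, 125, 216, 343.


Pattern: perfect cubes: n³
Terms: 27, 64, 125, 216, 343
Next term = 512

Next term = 512


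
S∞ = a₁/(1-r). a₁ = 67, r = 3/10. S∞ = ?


S∞ = a₁/(1-r) = 67/(1 - 3/10)
= 67/(7/10)
= 670/7

S∞ = 670/7


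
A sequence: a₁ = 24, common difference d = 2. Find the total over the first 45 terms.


aₙ = 24 + (45-1)×2 = 112
Sₙ = n(a₁+aₙ)/2 = 45×(24+112)/2
= 45×136/2 = 3060

S_45 = 3060


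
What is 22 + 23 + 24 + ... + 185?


Σₖ₌22^185 k = Σₖ₌₁^185 k − Σₖ₌₁^21 k
= 185·186/2 − 21·22/2
= 17205 − 231 = 16974

Σk = 16974


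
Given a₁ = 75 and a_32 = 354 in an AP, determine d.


d = (aₙ - a₁)/(n-1)
= (354 - 75)/(32-1)
= 279/31 = 9

d = 9


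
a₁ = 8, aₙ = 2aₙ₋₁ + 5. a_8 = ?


Computing step by step:
a_1 = 8
a_2 = 21
a_3 = 47
a_4 = 99
a_5 = 203
a_6 = 411
a_7 = 827
a_8 = 1659


a_8 = 1659


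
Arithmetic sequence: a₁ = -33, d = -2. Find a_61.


aₙ = a₁ + (n-1)d
= -33 + (61-1)×-2
= -33 - 120
= -153

a_61 = -153


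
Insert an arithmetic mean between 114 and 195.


AM = (114 + 195)/2 = 309/2 = 154.5

AM = 154.5


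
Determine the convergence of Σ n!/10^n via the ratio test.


aₙ = n!/10^n
a_{n+1}/aₙ = (n+1)!/10^(n+1) × 10^n/n!
= (n+1)/10
L = lim(n→∞) (n+1)/10 = ∞
L > 1 → series DIVERGES

Diverges (ratio test: L = ∞ > 1)


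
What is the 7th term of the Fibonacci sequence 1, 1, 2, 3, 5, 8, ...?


Fibonacci sequence: 1, 1, 2, 3, 5, 8, 13
F(7) = 13

F(7) = 13


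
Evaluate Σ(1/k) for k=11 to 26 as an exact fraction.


Σₖ₌11^26 1/k = 1/11 + 1/12 + 1/13 + ... + 1/26
= 24775394731/26771144400
≈ 0.9255

Sum = 24775394731/26771144400 ≈ 0.9255


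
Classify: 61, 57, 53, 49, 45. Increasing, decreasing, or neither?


Differences: -4, -4, -4, -4
All differences < 0 → strictly DECREASING

Monotonically decreasing


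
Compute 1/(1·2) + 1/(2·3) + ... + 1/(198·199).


1/(k(k+1)) = 1/k - 1/(k+1) (partial fractions)
Telescoping: Σ = 1 - 1/199 = 198/199

Sum = 198/199


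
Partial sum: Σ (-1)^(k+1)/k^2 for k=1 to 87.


S = 1 - 1/4 + 1/9 - 1/16 + 1/25 - 1/36 + 1/49 - 1/64 ± ...
= 0.8225
(Full series converges to +π²/12 ≈ +0.8225)

S_87 = 0.8225


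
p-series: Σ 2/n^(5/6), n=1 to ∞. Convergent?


p-series test: Σ c/n^p converges if p > 1, diverges if p ≤ 1 (constant c > 0 doesn't affect convergence).
p = 5/6
5/6 ≤ 1 → DIVERGES

Diverges (p = 5/6 ≤ 1)


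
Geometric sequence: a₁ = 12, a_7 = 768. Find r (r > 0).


r^(n-1) = aₙ/a₁
r^6 = 768/12 = 64
r = 64^(1/6)
= ±2; taking r > 0 gives r = 2

r = 2


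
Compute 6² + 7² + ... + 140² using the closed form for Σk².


Σₖ₌6^140 k² = Σₖ₌₁^140 k² − Σₖ₌₁^5 k²
= 140·141·281/6 − 5·6·11/6
= 924490 − 55 = 924435

Σk² = 924435


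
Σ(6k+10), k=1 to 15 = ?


Σ(6k+10) = 6·Σk + 10·n
= 6·120 + 10·15
= 720 + 150 = 870

Σ = 870


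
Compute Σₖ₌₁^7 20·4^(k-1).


Sₙ = 20×(4^7 - 1)/(4 - 1)
= 20×(16384 - 1)/3
= 20×16383/3
= 109220

S_7 = 109220


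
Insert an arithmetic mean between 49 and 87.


AM = (49 + 87)/2 = 136/2 = 68

AM = 68


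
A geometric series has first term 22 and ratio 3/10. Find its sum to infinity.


S∞ = a₁/(1-r) = 22/(1 - 3/10)
= 22/(7/10)
= 220/7

S∞ = 220/7


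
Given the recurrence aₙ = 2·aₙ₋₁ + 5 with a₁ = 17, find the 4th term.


Computing step by step:
a_1 = 17
a_2 = 39
a_3 = 83
a_4 = 171


a_4 = 171


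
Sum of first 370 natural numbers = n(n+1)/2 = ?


n(n+1)/2 = 370×371/2 = 137270/2 = 68635

Σk = 68635


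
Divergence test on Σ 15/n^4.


lim(n→∞) 15/n^4 = 0
lim aₙ = 0 → nth-term test is INCONCLUSIVE
(Need other tests; this is actually a convergent p-series with p=4 > 1)

Inconclusive (lim aₙ = 0; need another test)


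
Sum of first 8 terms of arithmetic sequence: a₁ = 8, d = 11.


aₙ = 8 + (8-1)×11 = 85
Sₙ = n(a₁+aₙ)/2 = 8×(8+85)/2
= 8×93/2 = 372

S_8 = 372


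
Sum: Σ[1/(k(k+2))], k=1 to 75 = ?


1/(k(k+2)) = (1/2)·(1/k - 1/(k+2)) (partial fractions)
Telescoping: Σ = (1/2)·(1 + 1/2 - 1/76 - 1/77) = 8625/11704

Sum = 8625/11704


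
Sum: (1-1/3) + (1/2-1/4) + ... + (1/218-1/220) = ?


Telescoping with gap 2: two head and two tail terms survive.
= (1 + 1/2) - (1/219 + 1/220)
= 3/2 - 1/219 - 1/220 = 71831/48180

Sum = 71831/48180


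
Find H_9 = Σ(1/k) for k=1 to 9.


H_9 = 1/1 + 1/2 + 1/3 + 1/4 + 1/5 + 1/6 + 1/7 + 1/8 + 1/9
= 7129/2520
≈ 2.829

H_9 = 7129/2520 ≈ 2.829


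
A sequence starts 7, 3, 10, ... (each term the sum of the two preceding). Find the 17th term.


Computing iteratively: 7, 3, 10, 13, 23, 36, 59, 95, 154, 249, 403, 652, ...
a_17 = 7231

a_17 = 7231


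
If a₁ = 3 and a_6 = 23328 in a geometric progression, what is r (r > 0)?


r^(n-1) = aₙ/a₁
r^5 = 23328/3 = 7776
r = 7776^(1/5)
= 6

r = 6


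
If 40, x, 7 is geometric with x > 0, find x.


GM = √(40×7) = √280 = 16.7332

GM = 16.7332


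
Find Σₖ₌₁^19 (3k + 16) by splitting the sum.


Σ(3k+16) = 3·Σk + 16·n
= 3·190 + 16·19
= 570 + 304 = 874

Σ = 874


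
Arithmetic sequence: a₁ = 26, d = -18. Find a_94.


aₙ = a₁ + (n-1)d
= 26 + (94-1)×-18
= 26 - 1674
= -1648

a_94 = -1648


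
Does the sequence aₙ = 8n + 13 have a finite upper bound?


aₙ = 8n + 13 → as n→∞, aₙ→∞
No finite upper bound exists
The sequence is UNBOUNDED

Unbounded (aₙ → ∞ as n → ∞)


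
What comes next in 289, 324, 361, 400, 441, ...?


Pattern: perfect squares: n²
Terms: 289, 324, 361, 400, 441
Next term = 484

Next term = 484


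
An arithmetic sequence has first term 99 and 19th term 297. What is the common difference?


d = (aₙ - a₁)/(n-1)
= (297 - 99)/(19-1)
= 198/18 = 11

d = 11


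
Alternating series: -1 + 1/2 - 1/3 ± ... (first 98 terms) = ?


S = -1 + 1/2 - 1/3 + 1/4 - 1/5 + 1/6 - 1/7 + 1/8 ± ...
= -0.6881
(Full series converges to -ln(2) ≈ -0.6931)

S_98 = -0.6881


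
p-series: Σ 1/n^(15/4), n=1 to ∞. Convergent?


p-series test: Σ c/n^p converges if p > 1, diverges if p ≤ 1 (constant c > 0 doesn't affect convergence).
p = 15/4
15/4 > 1 → CONVERGES

Converges (p = 15/4 > 1)


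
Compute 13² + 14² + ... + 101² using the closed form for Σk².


Σₖ₌13^101 k² = Σₖ₌₁^101 k² − Σₖ₌₁^12 k²
= 101·102·203/6 − 12·13·25/6
= 348551 − 650 = 347901

Σk² = 347901


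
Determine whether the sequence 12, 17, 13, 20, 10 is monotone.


Differences: 5, -4, 7, -10
Difference at position 1 is +5 (> 0) but position 2 is -4 (< 0) — sequence both rises and falls
→ NOT monotonic

Not monotonic


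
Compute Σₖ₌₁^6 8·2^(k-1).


Sₙ = 8×(2^6 - 1)/(2 - 1)
= 8×(64 - 1)/1
= 8×63/1
= 504

S_6 = 504


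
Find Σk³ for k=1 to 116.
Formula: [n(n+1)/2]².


n(n+1)/2 = 116×117/2 = 6786
Σk³ = 6786² = 46049796

Σk³ = 46049796


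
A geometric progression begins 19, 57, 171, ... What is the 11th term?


aₙ = a₁·r^(n-1)
= 19×3^10
= 19×59049
= 1121931

a_11 = 1121931


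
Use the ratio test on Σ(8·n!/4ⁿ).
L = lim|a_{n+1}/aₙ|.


aₙ = 8·n!/4^n
a_{n+1}/aₙ = (n+1)!/4^(n+1) × 4^n/n!  (constant 8 cancels)
= (n+1)/4
L = lim(n→∞) (n+1)/4 = ∞
L > 1 → series DIVERGES

Diverges (ratio test: L = ∞ > 1)


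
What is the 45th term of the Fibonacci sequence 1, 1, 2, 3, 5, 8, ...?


Fibonacci sequence: 1, 1, 2, 3, 5, 8, 13, 21, 34, 55, 89, ...
F(45) = 1134903170

F(45) = 1134903170


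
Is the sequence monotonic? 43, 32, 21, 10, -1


Differences: -11, -11, -11, -11
All differences < 0 → strictly DECREASING

Monotonically decreasing


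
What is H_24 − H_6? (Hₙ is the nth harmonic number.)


Σₖ₌7^24 1/k = 1/7 + 1/8 + 1/9 + ... + 1/24
= 2366494523/1784742960
≈ 1.326

Sum = 2366494523/1784742960 ≈ 1.326


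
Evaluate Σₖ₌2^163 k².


Σₖ₌2^163 k² = Σₖ₌₁^163 k² − Σₖ₌₁^1 k²
= 163·164·327/6 − 1·2·3/6
= 1456894 − 1 = 1456893

Σk² = 1456893


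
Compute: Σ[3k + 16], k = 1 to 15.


Σ(3k+16) = 3·Σk + 16·n
= 3·120 + 16·15
= 360 + 240 = 600

Σ = 600


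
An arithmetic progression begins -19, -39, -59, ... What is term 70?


aₙ = a₁ + (n-1)d
= -19 + (70-1)×-20
= -19 - 1380
= -1399

a_70 = -1399


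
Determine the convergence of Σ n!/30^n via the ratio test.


aₙ = n!/30^n
a_{n+1}/aₙ = (n+1)!/30^(n+1) × 30^n/n!
= (n+1)/30
L = lim(n→∞) (n+1)/30 = ∞
L > 1 → series DIVERGES

Diverges (ratio test: L = ∞ > 1)


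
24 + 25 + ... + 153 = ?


Σₖ₌24^153 k = Σₖ₌₁^153 k − Σₖ₌₁^23 k
= 153·154/2 − 23·24/2
= 11781 − 276 = 11505

Σk = 11505


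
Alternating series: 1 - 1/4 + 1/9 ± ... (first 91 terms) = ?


S = 1 - 1/4 + 1/9 - 1/16 + 1/25 - 1/36 + 1/49 - 1/64 ± ...
= 0.8225
(Full series converges to +π²/12 ≈ +0.8225)

S_91 = 0.8225


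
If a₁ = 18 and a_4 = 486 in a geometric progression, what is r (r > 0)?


r^(n-1) = aₙ/a₁
r^3 = 486/18 = 27
r = 27^(1/3)
= 3

r = 3


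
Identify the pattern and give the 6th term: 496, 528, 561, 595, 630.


Pattern: triangular numbers: n(n+1)/2
Terms: 496, 528, 561, 595, 630
Next term = 666

Next term = 666


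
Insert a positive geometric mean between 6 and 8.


GM = √(6×8) = √48 = 6.9282

GM = 6.9282


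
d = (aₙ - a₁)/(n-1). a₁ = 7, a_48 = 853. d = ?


d = (aₙ - a₁)/(n-1)
= (853 - 7)/(48-1)
= 846/47 = 18

d = 18


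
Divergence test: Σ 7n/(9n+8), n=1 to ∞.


lim(n→∞) 7n/(9n+8) = 7/9 = 7/9  (divide numerator and denominator by n)
lim aₙ = 7/9 ≠ 0 → series DIVERGES

Diverges (lim aₙ = 7/9 ≠ 0)


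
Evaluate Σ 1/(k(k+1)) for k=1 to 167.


1/(k(k+1)) = 1/k - 1/(k+1) (partial fractions)
Telescoping: Σ = 1 - 1/168 = 167/168

Sum = 167/168


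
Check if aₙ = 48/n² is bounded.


a₁ = 48, a₂ = 48/4, a₃ = 48/9, ...
0 < aₙ ≤ 48 for all n ≥ 1
The sequence IS bounded

Bounded (0 < aₙ ≤ 48)


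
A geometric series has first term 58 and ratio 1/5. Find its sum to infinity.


S∞ = a₁/(1-r) = 58/(1 - 1/5)
= 58/(4/5)
= 145/2

S∞ = 145/2


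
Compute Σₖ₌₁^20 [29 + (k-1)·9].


aₙ = 29 + (20-1)×9 = 200
Sₙ = n(a₁+aₙ)/2 = 20×(29+200)/2
= 20×229/2 = 2290

S_20 = 2290


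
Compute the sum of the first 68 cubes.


n(n+1)/2 = 68×69/2 = 2346
Σk³ = 2346² = 5503716

Σk³ = 5503716


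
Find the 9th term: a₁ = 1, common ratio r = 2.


aₙ = a₁·r^(n-1)
= 1×2^8
= 1×256
= 256

a_9 = 256


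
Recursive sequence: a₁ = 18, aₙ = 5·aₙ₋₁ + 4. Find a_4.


Computing step by step:
a_1 = 18
a_2 = 94
a_3 = 474
a_4 = 2374


a_4 = 2374


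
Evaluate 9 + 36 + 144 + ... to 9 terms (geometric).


Sₙ = 9×(4^9 - 1)/(4 - 1)
= 9×(262144 - 1)/3
= 9×262143/3
= 786429

S_9 = 786429


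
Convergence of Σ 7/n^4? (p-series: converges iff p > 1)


p-series test: Σ c/n^p converges if p > 1, diverges if p ≤ 1 (constant c > 0 doesn't affect convergence).
p = 4
4 > 1 → CONVERGES

Converges (p = 4 > 1)


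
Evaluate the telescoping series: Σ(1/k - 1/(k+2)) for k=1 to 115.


Telescoping with gap 2: two head and two tail terms survive.
= (1 + 1/2) - (1/116 + 1/117)
= 3/2 - 1/116 - 1/117 = 20125/13572

Sum = 20125/13572


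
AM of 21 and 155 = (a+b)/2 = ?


AM = (21 + 155)/2 = 176/2 = 88

AM = 88


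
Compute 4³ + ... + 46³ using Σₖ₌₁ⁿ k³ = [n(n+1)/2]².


Σₖ₌4^46 k³ = [46·47/2]² − [3·4/2]²
= 1168561 − 36 = 1168525

Σk³ = 1168525


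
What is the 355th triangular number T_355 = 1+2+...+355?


n(n+1)/2 = 355×356/2 = 126380/2 = 63190

Σk = 63190


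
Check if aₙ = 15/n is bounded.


a₁ = 15, a₂ = 15/2, a₃ = 15/3, ...
0 < aₙ ≤ 15 for all n ≥ 1
Lower bound: 0, Upper bound: 15
The sequence IS bounded

Bounded (0 < aₙ ≤ 15)


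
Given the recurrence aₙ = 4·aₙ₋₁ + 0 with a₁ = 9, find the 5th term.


Computing step by step:
a_1 = 9
a_2 = 36
a_3 = 144
a_4 = 576
a_5 = 2304


a_5 = 2304


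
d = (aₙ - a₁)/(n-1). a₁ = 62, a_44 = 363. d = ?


d = (aₙ - a₁)/(n-1)
= (363 - 62)/(44-1)
= 301/43 = 7

d = 7


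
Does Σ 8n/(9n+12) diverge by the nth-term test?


lim(n→∞) 8n/(9n+12) = 8/9 = 8/9  (divide numerator and denominator by n)
lim aₙ = 8/9 ≠ 0 → series DIVERGES

Diverges (lim aₙ = 8/9 ≠ 0)


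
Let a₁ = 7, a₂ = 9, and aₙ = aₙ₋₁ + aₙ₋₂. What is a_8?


Computing iteratively: 7, 9, 16, 25, 41, 66, 107, 173
a_8 = 173

a_8 = 173


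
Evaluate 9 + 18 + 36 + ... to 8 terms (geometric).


Sₙ = 9×(2^8 - 1)/(2 - 1)
= 9×(256 - 1)/1
= 9×255/1
= 2295

S_8 = 2295


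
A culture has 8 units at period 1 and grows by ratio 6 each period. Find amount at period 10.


aₙ = a₁·r^(n-1)
= 8×6^9
= 8×10077696
= 80621568

a_10 = 80621568


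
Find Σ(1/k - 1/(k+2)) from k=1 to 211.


Telescoping with gap 2: two head and two tail terms survive.
= (1 + 1/2) - (1/212 + 1/213)
= 3/2 - 1/212 - 1/213 = 67309/45156

Sum = 67309/45156


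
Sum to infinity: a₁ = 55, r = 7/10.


S∞ = a₁/(1-r) = 55/(1 - 7/10)
= 55/(3/10)
= 550/3

S∞ = 550/3


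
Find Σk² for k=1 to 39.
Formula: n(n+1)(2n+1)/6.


n = 39
n(n+1)(2n+1)/6 = 39×40×79/6
= 123240/6 = 20540

Σk² = 20540


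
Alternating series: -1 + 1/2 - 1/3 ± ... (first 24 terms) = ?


S = -1 + 1/2 - 1/3 + 1/4 - 1/5 + 1/6 - 1/7 + 1/8 ± ...
= -0.6727
(Full series converges to -ln(2) ≈ -0.6931)

S_24 = -0.6727


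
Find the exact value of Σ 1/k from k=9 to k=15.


Σₖ₌9^15 1/k = 1/9 + 1/10 + 1/11 + 1/12 + 1/13 + 1/14 + 1/15
= 21635/36036
≈ 0.6004

Sum = 21635/36036 ≈ 0.6004


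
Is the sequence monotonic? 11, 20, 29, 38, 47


Differences: 9, 9, 9, 9
All differences > 0 → strictly INCREASING

Monotonically increasing


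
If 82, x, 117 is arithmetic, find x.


AM = (82 + 117)/2 = 199/2 = 99.5

AM = 99.5


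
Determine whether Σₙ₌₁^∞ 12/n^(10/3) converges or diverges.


p-series test: Σ c/n^p converges if p > 1, diverges if p ≤ 1 (constant c > 0 doesn't affect convergence).
p = 10/3
10/3 > 1 → CONVERGES

Converges (p = 10/3 > 1)


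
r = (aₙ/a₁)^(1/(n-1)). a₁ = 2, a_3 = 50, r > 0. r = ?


r^(n-1) = aₙ/a₁
r^2 = 50/2 = 25
r = 25^(1/2)
= ±5; taking r > 0 gives r = 5

r = 5


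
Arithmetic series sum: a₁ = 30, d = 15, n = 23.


aₙ = 30 + (23-1)×15 = 360
Sₙ = n(a₁+aₙ)/2 = 23×(30+360)/2
= 23×390/2 = 4485

S_23 = 4485


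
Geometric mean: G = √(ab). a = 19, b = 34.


GM = √(19×34) = √646 = 25.4165

GM = 25.4165


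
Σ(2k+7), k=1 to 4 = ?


Σ(2k+7) = 2·Σk + 7·n
= 2·10 + 7·4
= 20 + 28 = 48

Σ = 48


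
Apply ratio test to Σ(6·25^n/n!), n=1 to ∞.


aₙ = 6·25^n/n!
a_{n+1}/aₙ = 25^(n+1)/(n+1)! × n!/25^n  (constant 6 cancels)
= 25/(n+1)
L = lim(n→∞) 25/(n+1) = 0
L < 1 → series CONVERGES

Converges (ratio test: L = 0 < 1)


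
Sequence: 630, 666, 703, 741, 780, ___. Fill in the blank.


Pattern: triangular numbers: n(n+1)/2
Terms: 630, 666, 703, 741, 780
Next term = 820

Next term = 820


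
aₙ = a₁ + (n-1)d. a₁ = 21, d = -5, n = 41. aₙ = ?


aₙ = a₁ + (n-1)d
= 21 + (41-1)×-5
= 21 - 200
= -179

a_41 = -179


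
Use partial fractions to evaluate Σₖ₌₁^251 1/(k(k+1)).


1/(k(k+1)) = 1/k - 1/(k+1) (partial fractions)
Telescoping: Σ = 1 - 1/252 = 251/252

Sum = 251/252


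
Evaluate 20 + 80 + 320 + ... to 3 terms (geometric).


Sₙ = 20×(4^3 - 1)/(4 - 1)
= 20×(64 - 1)/3
= 20×63/3
= 420

S_3 = 420


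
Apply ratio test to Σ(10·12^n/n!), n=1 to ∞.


aₙ = 10·12^n/n!
a_{n+1}/aₙ = 12^(n+1)/(n+1)! × n!/12^n  (constant 10 cancels)
= 12/(n+1)
L = lim(n→∞) 12/(n+1) = 0
L < 1 → series CONVERGES

Converges (ratio test: L = 0 < 1)


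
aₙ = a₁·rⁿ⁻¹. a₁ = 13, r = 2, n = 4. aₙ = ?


aₙ = a₁·r^(n-1)
= 13×2^3
= 13×8
= 104

a_4 = 104


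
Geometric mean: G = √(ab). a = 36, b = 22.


GM = √(36×22) = √792 = 28.1425

GM = 28.1425


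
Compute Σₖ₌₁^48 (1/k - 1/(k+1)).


Telescoping: adjacent terms cancel.
= 1/1 - 1/49
= 1 - 1/49 = 48/49

Sum = 48/49


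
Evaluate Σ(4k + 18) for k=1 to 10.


Σ(4k+18) = 4·Σk + 18·n
= 4·55 + 18·10
= 220 + 180 = 400

Σ = 400


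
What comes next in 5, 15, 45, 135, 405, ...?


Pattern: geometric (r=3)
Terms: 5, 15, 45, 135, 405
Next term = 1215

Next term = 1215


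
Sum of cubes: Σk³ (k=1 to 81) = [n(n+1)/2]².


n(n+1)/2 = 81×82/2 = 3321
Σk³ = 3321² = 11029041

Σk³ = 11029041


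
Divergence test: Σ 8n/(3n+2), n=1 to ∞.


lim(n→∞) 8n/(3n+2) = 8/3 = 8/3  (divide numerator and denominator by n)
lim aₙ = 8/3 ≠ 0 → series DIVERGES

Diverges (lim aₙ = 8/3 ≠ 0)


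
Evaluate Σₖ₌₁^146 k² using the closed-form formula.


n = 146
n(n+1)(2n+1)/6 = 146×147×293/6
= 6288366/6 = 1048061

Σk² = 1048061


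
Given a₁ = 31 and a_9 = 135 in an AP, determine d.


d = (aₙ - a₁)/(n-1)
= (135 - 31)/(9-1)
= 104/8 = 13

d = 13


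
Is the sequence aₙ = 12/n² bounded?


a₁ = 12, a₂ = 12/4, a₃ = 12/9, ...
0 < aₙ ≤ 12 for all n ≥ 1
The sequence IS bounded

Bounded (0 < aₙ ≤ 12)


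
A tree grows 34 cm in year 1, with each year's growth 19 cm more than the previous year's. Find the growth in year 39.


aₙ = a₁ + (n-1)d
= 34 + (39-1)×19
= 34 + 722
= 756

a_39 = 756


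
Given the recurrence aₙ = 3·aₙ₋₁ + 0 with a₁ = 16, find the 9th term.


Computing step by step:
a_1 = 16
a_2 = 48
a_3 = 144
a_4 = 432
a_5 = 1296
a_6 = 3888
a_7 = 11664
a_8 = 34992
a_9 = 104976


a_9 = 104976


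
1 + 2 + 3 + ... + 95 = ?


n(n+1)/2 = 95×96/2 = 9120/2 = 4560

Σk = 4560


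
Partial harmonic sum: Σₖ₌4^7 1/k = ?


Σₖ₌4^7 1/k = 1/4 + 1/5 + 1/6 + 1/7
= 319/420
≈ 0.7595

Sum = 319/420 ≈ 0.7595


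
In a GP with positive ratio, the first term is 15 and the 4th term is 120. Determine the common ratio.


r^(n-1) = aₙ/a₁
r^3 = 120/15 = 8
r = 8^(1/3)
= 2

r = 2


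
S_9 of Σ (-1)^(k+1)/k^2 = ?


S = 1 - 1/4 + 1/9 - 1/16 + 1/25 - 1/36 + 1/49 - 1/64 ± ...
= 0.828
(Full series converges to +π²/12 ≈ +0.8225)

S_9 = 0.828


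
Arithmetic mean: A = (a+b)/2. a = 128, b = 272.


AM = (128 + 272)/2 = 400/2 = 200

AM = 200


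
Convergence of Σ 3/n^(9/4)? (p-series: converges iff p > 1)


p-series test: Σ c/n^p converges if p > 1, diverges if p ≤ 1 (constant c > 0 doesn't affect convergence).
p = 9/4
9/4 > 1 → CONVERGES

Converges (p = 9/4 > 1)


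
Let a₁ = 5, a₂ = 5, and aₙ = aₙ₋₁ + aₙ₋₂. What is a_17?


Computing iteratively: 5, 5, 10, 15, 25, 40, 65, 105, 170, 275, 445, 720, ...
a_17 = 7985

a_17 = 7985


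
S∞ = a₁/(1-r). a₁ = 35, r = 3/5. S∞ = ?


S∞ = a₁/(1-r) = 35/(1 - 3/5)
= 35/(2/5)
= 175/2

S∞ = 175/2


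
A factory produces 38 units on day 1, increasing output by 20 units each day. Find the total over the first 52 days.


aₙ = 38 + (52-1)×20 = 1058
Sₙ = n(a₁+aₙ)/2 = 52×(38+1058)/2
= 52×1096/2 = 28496

S_52 = 28496


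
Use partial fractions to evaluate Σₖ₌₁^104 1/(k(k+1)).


1/(k(k+1)) = 1/k - 1/(k+1) (partial fractions)
Telescoping: Σ = 1 - 1/105 = 104/105

Sum = 104/105


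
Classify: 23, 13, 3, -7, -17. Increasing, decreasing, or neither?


Differences: -10, -10, -10, -10
All differences < 0 → strictly DECREASING

Monotonically decreasing


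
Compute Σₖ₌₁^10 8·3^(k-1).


Sₙ = 8×(3^10 - 1)/(3 - 1)
= 8×(59049 - 1)/2
= 8×59048/2
= 236192

S_10 = 236192


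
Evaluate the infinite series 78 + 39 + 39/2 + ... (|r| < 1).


S∞ = a₁/(1-r) = 78/(1 - 1/2)
= 78/(1/2)
= 156

S∞ = 156


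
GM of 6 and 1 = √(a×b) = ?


GM = √(6×1) = √6 = 2.4495

GM = 2.4495


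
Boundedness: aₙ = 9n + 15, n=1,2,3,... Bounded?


aₙ = 9n + 15 → as n→∞, aₙ→∞
No finite upper bound exists
The sequence is UNBOUNDED

Unbounded (aₙ → ∞ as n → ∞)


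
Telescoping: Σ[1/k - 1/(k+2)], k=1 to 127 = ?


Telescoping with gap 2: two head and two tail terms survive.
= (1 + 1/2) - (1/128 + 1/129)
= 3/2 - 1/128 - 1/129 = 24511/16512

Sum = 24511/16512


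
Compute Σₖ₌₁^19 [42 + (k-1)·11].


aₙ = 42 + (19-1)×11 = 240
Sₙ = n(a₁+aₙ)/2 = 19×(42+240)/2
= 19×282/2 = 2679

S_19 = 2679


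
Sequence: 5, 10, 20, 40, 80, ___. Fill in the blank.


Pattern: geometric (r=2)
Terms: 5, 10, 20, 40, 80
Next term = 160

Next term = 160


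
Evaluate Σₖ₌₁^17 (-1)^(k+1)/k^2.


S = 1 - 1/4 + 1/9 - 1/16 + 1/25 - 1/36 + 1/49 - 1/64 ± ...
= 0.8241
(Full series converges to +π²/12 ≈ +0.8225)

S_17 = 0.8241


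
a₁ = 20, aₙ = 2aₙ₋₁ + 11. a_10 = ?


Computing step by step:
a_1 = 20
a_2 = 51
a_3 = 113
a_4 = 237
a_5 = 485
a_6 = 981
a_7 = 1973
a_8 = 3957
a_9 = 7925
a_10 = 15861


a_10 = 15861


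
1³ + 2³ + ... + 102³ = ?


n(n+1)/2 = 102×103/2 = 5253
Σk³ = 5253² = 27594009

Σk³ = 27594009


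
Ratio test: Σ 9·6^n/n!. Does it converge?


aₙ = 9·6^n/n!
a_{n+1}/aₙ = 6^(n+1)/(n+1)! × n!/6^n  (constant 9 cancels)
= 6/(n+1)
L = lim(n→∞) 6/(n+1) = 0
L < 1 → series CONVERGES

Converges (ratio test: L = 0 < 1)


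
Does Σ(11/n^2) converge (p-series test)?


p-series test: Σ c/n^p converges if p > 1, diverges if p ≤ 1 (constant c > 0 doesn't affect convergence).
p = 2
2 > 1 → CONVERGES

Converges (p = 2 > 1)


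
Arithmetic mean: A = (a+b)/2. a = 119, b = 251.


AM = (119 + 251)/2 = 370/2 = 185

AM = 185


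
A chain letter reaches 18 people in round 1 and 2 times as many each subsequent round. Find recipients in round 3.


aₙ = a₁·r^(n-1)
= 18×2^2
= 18×4
= 72

a_3 = 72


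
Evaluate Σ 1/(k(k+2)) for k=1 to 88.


1/(k(k+2)) = (1/2)·(1/k - 1/(k+2)) (partial fractions)
Telescoping: Σ = (1/2)·(1 + 1/2 - 1/89 - 1/90) = 2959/4005

Sum = 2959/4005


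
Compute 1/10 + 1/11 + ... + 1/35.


Σₖ₌10^35 1/k = 1/10 + 1/11 + 1/12 + ... + 1/35
= 2471388351727/1875370816800
≈ 1.3178

Sum = 2471388351727/1875370816800 ≈ 1.3178


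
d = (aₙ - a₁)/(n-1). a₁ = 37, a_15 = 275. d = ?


d = (aₙ - a₁)/(n-1)
= (275 - 37)/(15-1)
= 238/14 = 17

d = 17


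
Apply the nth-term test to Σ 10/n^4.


lim(n→∞) 10/n^4 = 0
lim aₙ = 0 → nth-term test is INCONCLUSIVE
(Need other tests; this is actually a convergent p-series with p=4 > 1)

Inconclusive (lim aₙ = 0; need another test)


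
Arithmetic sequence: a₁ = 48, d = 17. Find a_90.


aₙ = a₁ + (n-1)d
= 48 + (90-1)×17
= 48 + 1513
= 1561

a_90 = 1561


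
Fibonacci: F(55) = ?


Fibonacci sequence: 1, 1, 2, 3, 5, 8, 13, 21, 34, 55, 89, ...
F(55) = 139583862445

F(55) = 139583862445


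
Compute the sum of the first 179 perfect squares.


n = 179
n(n+1)(2n+1)/6 = 179×180×359/6
= 11566980/6 = 1927830

Σk² = 1927830


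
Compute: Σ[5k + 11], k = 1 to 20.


Σ(5k+11) = 5·Σk + 11·n
= 5·210 + 11·20
= 1050 + 220 = 1270

Σ = 1270


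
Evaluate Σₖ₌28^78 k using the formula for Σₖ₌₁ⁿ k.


Σₖ₌28^78 k = Σₖ₌₁^78 k − Σₖ₌₁^27 k
= 78·79/2 − 27·28/2
= 3081 − 378 = 2703

Σk = 2703


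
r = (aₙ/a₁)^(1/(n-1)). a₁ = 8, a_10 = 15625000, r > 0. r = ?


r^(n-1) = aₙ/a₁
r^9 = 15625000/8 = 1953125
r = 1953125^(1/9)
= 5

r = 5


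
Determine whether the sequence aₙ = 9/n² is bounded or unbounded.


a₁ = 9, a₂ = 9/4, a₃ = 9/9, ...
0 < aₙ ≤ 9 for all n ≥ 1
The sequence IS bounded

Bounded (0 < aₙ ≤ 9)


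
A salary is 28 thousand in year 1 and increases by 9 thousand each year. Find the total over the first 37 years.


aₙ = 28 + (37-1)×9 = 352
Sₙ = n(a₁+aₙ)/2 = 37×(28+352)/2
= 37×380/2 = 7030

S_37 = 7030


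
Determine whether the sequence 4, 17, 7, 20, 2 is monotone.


Differences: 13, -10, 13, -18
Difference at position 1 is +13 (> 0) but position 2 is -10 (< 0) — sequence both rises and falls
→ NOT monotonic

Not monotonic


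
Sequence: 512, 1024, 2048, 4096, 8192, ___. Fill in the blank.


Pattern: powers of 2: 2ⁿ
Terms: 512, 1024, 2048, 4096, 8192
Next term = 16384

Next term = 16384


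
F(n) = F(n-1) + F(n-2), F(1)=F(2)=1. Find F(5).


Fibonacci sequence: 1, 1, 2, 3, 5
F(5) = 5

F(5) = 5


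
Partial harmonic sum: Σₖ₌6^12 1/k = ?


Σₖ₌6^12 1/k = 1/6 + 1/7 + 1/8 + 1/9 + 1/10 + 1/11 + 1/12
= 22727/27720
≈ 0.8199

Sum = 22727/27720 ≈ 0.8199


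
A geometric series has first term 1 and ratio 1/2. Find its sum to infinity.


S∞ = a₁/(1-r) = 1/(1 - 1/2)
= 1/(1/2)
= 2

S∞ = 2


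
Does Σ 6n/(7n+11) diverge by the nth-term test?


lim(n→∞) 6n/(7n+11) = 6/7 = 6/7  (divide numerator and denominator by n)
lim aₙ = 6/7 ≠ 0 → series DIVERGES

Diverges (lim aₙ = 6/7 ≠ 0)


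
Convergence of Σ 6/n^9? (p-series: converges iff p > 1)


p-series test: Σ c/n^p converges if p > 1, diverges if p ≤ 1 (constant c > 0 doesn't affect convergence).
p = 9
9 > 1 → CONVERGES

Converges (p = 9 > 1)


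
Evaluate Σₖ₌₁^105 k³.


n(n+1)/2 = 105×106/2 = 5565
Σk³ = 5565² = 30969225

Σk³ = 30969225


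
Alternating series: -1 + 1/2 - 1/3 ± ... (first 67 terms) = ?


S = -1 + 1/2 - 1/3 + 1/4 - 1/5 + 1/6 - 1/7 + 1/8 ± ...
= -0.7006
(Full series converges to -ln(2) ≈ -0.6931)

S_67 = -0.7006


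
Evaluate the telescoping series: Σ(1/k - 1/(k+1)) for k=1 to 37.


Telescoping: adjacent terms cancel.
= 1/1 - 1/38
= 1 - 1/38 = 37/38

Sum = 37/38


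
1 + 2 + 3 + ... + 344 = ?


n(n+1)/2 = 344×345/2 = 118680/2 = 59340

Σk = 59340


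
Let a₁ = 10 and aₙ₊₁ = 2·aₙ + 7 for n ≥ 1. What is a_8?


Computing step by step:
a_1 = 10
a_2 = 27
a_3 = 61
a_4 = 129
a_5 = 265
a_6 = 537
a_7 = 1081
a_8 = 2169


a_8 = 2169


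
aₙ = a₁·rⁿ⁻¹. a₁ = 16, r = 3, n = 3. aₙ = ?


aₙ = a₁·r^(n-1)
= 16×3^2
= 16×9
= 144

a_3 = 144


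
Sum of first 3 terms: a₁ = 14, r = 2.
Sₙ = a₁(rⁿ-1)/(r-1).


Sₙ = 14×(2^3 - 1)/(2 - 1)
= 14×(8 - 1)/1
= 14×7/1
= 98

S_3 = 98


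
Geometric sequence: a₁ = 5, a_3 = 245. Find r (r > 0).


r^(n-1) = aₙ/a₁
r^2 = 245/5 = 49
r = 49^(1/2)
= ±7; taking r > 0 gives r = 7

r = 7


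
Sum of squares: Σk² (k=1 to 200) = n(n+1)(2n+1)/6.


n = 200
n(n+1)(2n+1)/6 = 200×201×401/6
= 16120200/6 = 2686700

Σk² = 2686700


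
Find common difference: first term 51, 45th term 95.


d = (aₙ - a₁)/(n-1)
= (95 - 51)/(45-1)
= 44/44 = 1

d = 1


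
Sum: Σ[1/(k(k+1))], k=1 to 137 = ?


1/(k(k+1)) = 1/k - 1/(k+1) (partial fractions)
Telescoping: Σ = 1 - 1/138 = 137/138

Sum = 137/138


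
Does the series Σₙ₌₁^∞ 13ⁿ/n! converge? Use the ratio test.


aₙ = 13^n/n!
a_{n+1}/aₙ = 13^(n+1)/(n+1)! × n!/13^n
= 13/(n+1)
L = lim(n→∞) 13/(n+1) = 0
L < 1 → series CONVERGES

Converges (ratio test: L = 0 < 1)


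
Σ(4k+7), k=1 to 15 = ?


Σ(4k+7) = 4·Σk + 7·n
= 4·120 + 7·15
= 480 + 105 = 585

Σ = 585


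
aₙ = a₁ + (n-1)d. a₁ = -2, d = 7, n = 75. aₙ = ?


aₙ = a₁ + (n-1)d
= -2 + (75-1)×7
= -2 + 518
= 516

a_75 = 516


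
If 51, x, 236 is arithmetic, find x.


AM = (51 + 236)/2 = 287/2 = 143.5

AM = 143.5


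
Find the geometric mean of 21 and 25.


GM = √(21×25) = √525 = 22.9129

GM = 22.9129


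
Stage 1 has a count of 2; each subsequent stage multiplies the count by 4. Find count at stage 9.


aₙ = a₁·r^(n-1)
= 2×4^8
= 2×65536
= 131072

a_9 = 131072


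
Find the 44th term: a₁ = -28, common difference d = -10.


aₙ = a₁ + (n-1)d
= -28 + (44-1)×-10
= -28 - 430
= -458

a_44 = -458


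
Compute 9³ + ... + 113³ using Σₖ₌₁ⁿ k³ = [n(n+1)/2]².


Σₖ₌9^113 k³ = [113·114/2]² − [8·9/2]²
= 41486481 − 1296 = 41485185

Σk³ = 41485185


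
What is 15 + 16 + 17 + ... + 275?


Σₖ₌15^275 k = Σₖ₌₁^275 k − Σₖ₌₁^14 k
= 275·276/2 − 14·15/2
= 37950 − 105 = 37845

Σk = 37845


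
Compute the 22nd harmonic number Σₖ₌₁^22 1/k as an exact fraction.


H_22 = 1/1 + 1/2 + 1/3 + ... + 1/22
= 19093197/5173168
≈ 3.6908

H_22 = 19093197/5173168 ≈ 3.6908


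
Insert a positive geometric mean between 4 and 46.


GM = √(4×46) = √184 = 13.5647

GM = 13.5647


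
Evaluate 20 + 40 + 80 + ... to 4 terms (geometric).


Sₙ = 20×(2^4 - 1)/(2 - 1)
= 20×(16 - 1)/1
= 20×15/1
= 300

S_4 = 300


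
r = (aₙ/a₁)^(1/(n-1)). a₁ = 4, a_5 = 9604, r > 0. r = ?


r^(n-1) = aₙ/a₁
r^4 = 9604/4 = 2401
r = 2401^(1/4)
= ±7; taking r > 0 gives r = 7

r = 7
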